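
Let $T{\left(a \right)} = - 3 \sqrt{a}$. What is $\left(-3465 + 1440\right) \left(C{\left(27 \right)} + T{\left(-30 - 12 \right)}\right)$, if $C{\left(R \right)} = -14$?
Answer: $28350 + 6075 i \sqrt{42} \approx 28350.0 + 39371.0 i$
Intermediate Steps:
$\left(-3465 + 1440\right) \left(C{\left(27 \right)} + T{\left(-30 - 12 \right)}\right) = \left(-3465 + 1440\right) \left(-14 - 3 \sqrt{-30 - 12}\right) = - 2025 \left(-14 - 3 \sqrt{-42}\right) = - 2025 \left(-14 - 3 i \sqrt{42}\right) = 28350 + 6075 i \sqrt{42}$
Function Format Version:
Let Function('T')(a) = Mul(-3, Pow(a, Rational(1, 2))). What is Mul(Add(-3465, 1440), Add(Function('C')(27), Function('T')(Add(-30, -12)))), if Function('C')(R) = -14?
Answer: Add(28350, Mul(6075, I, Pow(42, Rational(1, 2)))) ≈ Add(28350., Mul(39371., I))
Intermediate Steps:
Mul(Add(-3465, 1440), Add(Function('C')(27), Function('T')(Add(-30, -12)))) = Mul(Add(-3465, 1440), Add(-14, Mul(-3, Pow(Add(-30, -12), Rational(1, 2))))) = Mul(-2025, Add(-14, Mul(-3, Pow(-42, Rational(1, 2))))) = Mul(-2025, Add(-14, Mul(-3, Mul(I, Pow(42, Rational(1, 2)))))) = Mul(-2025, Add(-14, Mul(-3, I, Pow(42, Rational(1, 2))))) = Add(28350, Mul(6075, I, Pow(42, Rational(1, 2))))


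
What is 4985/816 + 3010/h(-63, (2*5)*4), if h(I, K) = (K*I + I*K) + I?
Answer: 1094395/198288 ≈ 5.5192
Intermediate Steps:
h(I, K) = I + 2*I*K (h(I, K) = (I*K + I*K) + I = 2*I*K + I = I + 2*I*K)
4985/816 + 3010/h(-63, (2*5)*4) = 4985/816 + 3010/((-63*(1 + 2*((2*5)*4)))) = 4985*(1/816) + 3010/((-63*(1 + 2*(10*4)))) = 4985/816 + 3010/((-63*(1 + 2*40))) = 4985/816 + 3010/((-63*(1 + 80))) = 4985/816 + 3010/((-63*81)) = 4985/816 + 3010/(-5103) = 4985/816 + 3010*(-1/5103) = 4985/816 - 430/729 = 1094395/198288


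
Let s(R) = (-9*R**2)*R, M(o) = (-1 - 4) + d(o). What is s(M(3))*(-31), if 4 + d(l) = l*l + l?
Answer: 7533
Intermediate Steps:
d(l) = -4 + l + l**2 (d(l) = -4 + (l*l + l) = -4 + (l**2 + l) = -4 + (l + l**2) = -4 + l + l**2)
M(o) = -9 + o + o**2 (M(o) = (-1 - 4) + (-4 + o + o**2) = -5 + (-4 + o + o**2) = -9 + o + o**2)
s(R) = -9*R**3
s(M(3))*(-31) = -9*(-9 + 3 + 3**2)**3*(-31) = -9*(-9 + 3 + 9)**3*(-31) = -9*3**3*(-31) = -9*27*(-31) = -243*(-31) = 7533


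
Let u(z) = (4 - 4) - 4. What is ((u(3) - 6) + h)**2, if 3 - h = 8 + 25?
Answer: 1600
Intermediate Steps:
h = -30 (h = 3 - (8 + 25) = 3 - 1*33 = 3 - 33 = -30)
u(z) = -4 (u(z) = 0 - 4 = -4)
((u(3) - 6) + h)**2 = ((-4 - 6) - 30)**2 = (-10 - 30)**2 = (-40)**2 = 1600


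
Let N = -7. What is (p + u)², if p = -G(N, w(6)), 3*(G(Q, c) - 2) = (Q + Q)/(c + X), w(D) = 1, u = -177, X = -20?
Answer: 104387089/3249 ≈ 32129.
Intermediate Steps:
G(Q, c) = 2 + 2*Q/(3*(-20 + c)) (G(Q, c) = 2 + ((Q + Q)/(c - 20))/3 = 2 + ((2*Q)/(-20 + c))/3 = 2 + (2*Q/(-20 + c))/3 = 2 + 2*Q/(3*(-20 + c)))
p = -128/57 (p = -2*(-60 - 7 + 3*1)/(3*(-20 + 1)) = -2*(-60 - 7 + 3)/(3*(-19)) = -2*(-1)*(-64)/(3*19) = -1*128/57 = -128/57 ≈ -2.2456)
(p + u)² = (-128/57 - 177)² = (-10217/57)² = 104387089/3249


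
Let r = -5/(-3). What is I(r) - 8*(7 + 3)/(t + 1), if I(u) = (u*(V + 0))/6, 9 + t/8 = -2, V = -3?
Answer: 5/58 ≈ 0.086207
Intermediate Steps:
t = -88 (t = -72 + 8*(-2) = -72 - 16 = -88)
r = 5/3 (r = -5*(-⅓) = 5/3 ≈ 1.6667)
I(u) = -u/2 (I(u) = (u*(-3 + 0))/6 = (u*(-3))*(⅙) = -3*u*(⅙) = -u/2)
I(r) - 8*(7 + 3)/(t + 1) = -½*5/3 - 8*(7 + 3)/(-88 + 1) = -⅚ - 80/(-87) = -⅚ - 80*(-1)/87 = -⅚ - 8*(-10/87) = -⅚ + 80/87 = 5/58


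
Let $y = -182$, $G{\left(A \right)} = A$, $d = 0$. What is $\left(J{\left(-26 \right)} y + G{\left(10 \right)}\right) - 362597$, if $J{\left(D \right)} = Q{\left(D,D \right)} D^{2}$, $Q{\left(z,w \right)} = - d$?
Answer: $-362587$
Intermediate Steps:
$Q{\left(z,w \right)} = 0$ ($Q{\left(z,w \right)} = \left(-1\right) 0 = 0$)
$J{\left(D \right)} = 0$ ($J{\left(D \right)} = 0 D^{2} = 0$)
$\left(J{\left(-26 \right)} y + G{\left(10 \right)}\right) - 362597 = \left(0 \left(-182\right) + 10\right) - 362597 = \left(0 + 10\right) - 362597 = 10 - 362597 = -362587$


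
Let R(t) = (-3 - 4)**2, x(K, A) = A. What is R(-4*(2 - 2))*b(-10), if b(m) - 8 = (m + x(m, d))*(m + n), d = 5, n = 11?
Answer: 147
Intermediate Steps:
R(t) = 49 (R(t) = (-7)**2 = 49)
b(m) = 8 + (5 + m)*(11 + m) (b(m) = 8 + (m + 5)*(m + 11) = 8 + (5 + m)*(11 + m))
R(-4*(2 - 2))*b(-10) = 49*(63 + (-10)**2 + 16*(-10)) = 49*(63 + 100 - 160) = 49*3 = 147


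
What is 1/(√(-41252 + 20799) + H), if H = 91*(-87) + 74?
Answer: -7843/61533102 - I*√20453/61533102 ≈ -0.00012746 - 2.3242e-6*I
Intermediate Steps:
H = -7843 (H = -7917 + 74 = -7843)
1/(√(-41252 + 20799) + H) = 1/(√(-41252 + 20799) - 7843) = 1/(√(-20453) - 7843) = 1/(I*√20453 - 7843) = 1/(-7843 + I*√20453)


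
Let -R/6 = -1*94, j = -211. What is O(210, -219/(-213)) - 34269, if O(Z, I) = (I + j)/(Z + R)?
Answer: -941616767/27477 ≈ -34269.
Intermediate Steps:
R = 564 (R = -(-6)*94 = -6*(-94) = 564)
O(Z, I) = (-211 + I)/(564 + Z) (O(Z, I) = (I - 211)/(Z + 564) = (-211 + I)/(564 + Z))
O(210, -219/(-213)) - 34269 = (-211 - 219/(-213))/(564 + 210) - 34269 = (-211 - 219*(-1/213))/774 - 34269 = (-211 + 73/71)/774 - 34269 = (1/774)*(-14908/71) - 34269 = -7454/27477 - 34269 = -941616767/27477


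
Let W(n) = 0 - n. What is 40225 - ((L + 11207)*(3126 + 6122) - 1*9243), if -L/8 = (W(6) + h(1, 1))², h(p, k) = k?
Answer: -101743268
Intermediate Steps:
W(n) = -n
L = -200 (L = -8*(-1*6 + 1)² = -8*(-6 + 1)² = -8*(-5)² = -8*25 = -200)
40225 - ((L + 11207)*(3126 + 6122) - 1*9243) = 40225 - ((-200 + 11207)*(3126 + 6122) - 1*9243) = 40225 - (11007*9248 - 9243) = 40225 - (101792736 - 9243) = 40225 - 1*101783493 = 40225 - 101783493 = -101743268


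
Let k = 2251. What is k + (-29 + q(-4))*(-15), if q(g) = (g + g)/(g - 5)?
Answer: 8018/3 ≈ 2672.7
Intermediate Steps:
q(g) = 2*g/(-5 + g) (q(g) = (2*g)/(-5 + g) = 2*g/(-5 + g))
k + (-29 + q(-4))*(-15) = 2251 + (-29 + 2*(-4)/(-5 - 4))*(-15) = 2251 + (-29 + 2*(-4)/(-9))*(-15) = 2251 + (-29 + 2*(-4)*(-⅑))*(-15) = 2251 + (-29 + 8/9)*(-15) = 2251 - 253/9*(-15) = 2251 + 1265/3 = 8018/3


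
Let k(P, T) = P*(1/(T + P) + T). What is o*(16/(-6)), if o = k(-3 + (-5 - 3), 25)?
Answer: 5148/7 ≈ 735.43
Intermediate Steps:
k(P, T) = P*(T + 1/(P + T)) (k(P, T) = P*(1/(P + T) + T) = P*(T + 1/(P + T)))
o = -3861/14 (o = (-3 + (-5 - 3))*(1 + 25**2 + (-3 + (-5 - 3))*25)/((-3 + (-5 - 3)) + 25) = (-3 - 8)*(1 + 625 + (-3 - 8)*25)/((-3 - 8) + 25) = -11*(1 + 625 - 11*25)/(-11 + 25) = -11*(1 + 625 - 275)/14 = -11*1/14*351 = -3861/14 ≈ -275.79)
o*(16/(-6)) = -30888/(7*(-6)) = -30888*(-1)/(7*6) = -3861/14*(-8/3) = 5148/7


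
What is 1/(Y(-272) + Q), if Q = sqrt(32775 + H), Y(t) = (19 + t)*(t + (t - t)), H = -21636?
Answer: 68816/4735630717 - sqrt(11139)/4735630717 ≈ 1.4509e-5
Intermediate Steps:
Y(t) = t*(19 + t) (Y(t) = (19 + t)*(t + 0) = (19 + t)*t = t*(19 + t))
Q = sqrt(11139) (Q = sqrt(32775 - 21636) = sqrt(11139) ≈ 105.54)
1/(Y(-272) + Q) = 1/(-272*(19 - 272) + sqrt(11139)) = 1/(-272*(-253) + sqrt(11139)) = 1/(68816 + sqrt(11139))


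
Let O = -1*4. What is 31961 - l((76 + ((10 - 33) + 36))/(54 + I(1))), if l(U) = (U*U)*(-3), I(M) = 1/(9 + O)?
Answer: 2347841876/73441 ≈ 31969.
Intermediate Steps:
O = -4
I(M) = ⅕ (I(M) = 1/(9 - 4) = 1/5 = ⅕)
l(U) = -3*U² (l(U) = U²*(-3) = -3*U²)
31961 - l((76 + ((10 - 33) + 36))/(54 + I(1))) = 31961 - (-3)*((76 + ((10 - 33) + 36))/(54 + ⅕))² = 31961 - (-3)*((76 + (-23 + 36))/(271/5))² = 31961 - (-3)*((76 + 13)*(5/271))² = 31961 - (-3)*(89*(5/271))² = 31961 - (-3)*(445/271)² = 31961 - (-3)*198025/73441 = 31961 - 1*(-594075/73441) = 31961 + 594075/73441 = 2347841876/73441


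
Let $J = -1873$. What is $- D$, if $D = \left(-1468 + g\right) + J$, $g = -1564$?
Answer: $4905$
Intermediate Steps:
$D = -4905$ ($D = \left(-1468 - 1564\right) - 1873 = -3032 - 1873 = -4905$)
$- D = \left(-1\right) \left(-4905\right) = 4905$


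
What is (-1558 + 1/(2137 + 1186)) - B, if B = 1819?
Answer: -11221770/3323 ≈ -3377.0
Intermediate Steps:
(-1558 + 1/(2137 + 1186)) - B = (-1558 + 1/(2137 + 1186)) - 1*1819 = (-1558 + 1/3323) - 1819 = -5177233/3323 - 1819 = -11221770/3323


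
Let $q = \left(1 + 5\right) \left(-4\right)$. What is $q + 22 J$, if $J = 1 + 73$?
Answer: $1604$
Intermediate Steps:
$J = 74$
$q = -24$ ($q = 6 \left(-4\right) = -24$)
$q + 22 J = -24 + 22 \cdot 74 = -24 + 1628 = 1604$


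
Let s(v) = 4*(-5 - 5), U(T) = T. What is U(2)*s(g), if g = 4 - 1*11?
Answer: -80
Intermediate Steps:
g = -7 (g = 4 - 11 = -7)
s(v) = -40 (s(v) = 4*(-10) = -40)
U(2)*s(g) = 2*(-40) = -80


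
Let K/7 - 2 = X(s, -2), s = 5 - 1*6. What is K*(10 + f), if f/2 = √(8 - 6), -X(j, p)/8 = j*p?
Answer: -980 - 196*√2 ≈ -1257.2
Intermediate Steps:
s = -1 (s = 5 - 6 = -1)
X(j, p) = -8*j*p
K = -98 (K = 14 + 7*(-8*(-1)*(-2)) = 14 + 7*(-16) = 14 - 112 = -98)
f = 2*√2 (f = 2*√(8 - 6) = 2*√2 ≈ 2.8284)
K*(10 + f) = -98*(10 + 2*√2) = -980 - 196*√2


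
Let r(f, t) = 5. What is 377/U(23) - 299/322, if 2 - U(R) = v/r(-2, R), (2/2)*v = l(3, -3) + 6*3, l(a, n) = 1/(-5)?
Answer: -10189/42 ≈ -242.60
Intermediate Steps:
l(a, n) = -⅕ (l(a, n) = 1*(-⅕) = -⅕)
v = 89/5 (v = -⅕ + 6*3 = -⅕ + 18 = 89/5 ≈ 17.800)
U(R) = -39/25 (U(R) = 2 - 89/(5*5) = 2 - 1*89/25 = 2 - 89/25 = -39/25)
377/U(23) - 299/322 = 377/(-39/25) - 299/322 = 377*(-25/39) - 299*1/322 = -725/3 - 13/14 = -10189/42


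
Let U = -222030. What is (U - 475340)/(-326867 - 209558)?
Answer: 139474/107285 ≈ 1.3000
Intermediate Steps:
(U - 475340)/(-326867 - 209558) = (-222030 - 475340)/(-326867 - 209558) = -697370/(-536425) = -697370*(-1/536425) = 139474/107285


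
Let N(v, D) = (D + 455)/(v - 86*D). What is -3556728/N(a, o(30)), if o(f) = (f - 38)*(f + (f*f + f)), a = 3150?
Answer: 472070280528/1445 ≈ 3.2669e+8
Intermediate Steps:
o(f) = (-38 + f)*(f² + 2*f) (o(f) = (-38 + f)*(f + (f² + f)) = (-38 + f)*(f + (f + f²)) = (-38 + f)*(f² + 2*f))
N(v, D) = (455 + D)/(v - 86*D)
-3556728/N(a, o(30)) = -3556728*(3150 - 2580*(-76 + 30² - 36*30))/(455 + 30*(-76 + 30² - 36*30)) = -3556728*(3150 - 2580*(-76 + 900 - 1080))/(455 + 30*(-76 + 900 - 1080)) = -3556728*(3150 - 2580*(-256))/(455 + 30*(-256)) = -3556728*(3150 - 86*(-7680))/(455 - 7680) = -3556728/(-7225/(3150 + 660480)) = -3556728/(-7225/663630) = -3556728/((1/663630)*(-7225)) = -3556728/(-1445/132726) = -3556728*(-132726/1445) = 472070280528/1445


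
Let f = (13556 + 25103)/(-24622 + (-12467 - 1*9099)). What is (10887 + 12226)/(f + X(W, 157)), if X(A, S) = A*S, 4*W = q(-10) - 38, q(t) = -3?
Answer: -533771622/37183349 ≈ -14.355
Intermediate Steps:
W = -41/4 (W = (-3 - 38)/4 = (¼)*(-41) = -41/4 ≈ -10.250)
f = -38659/46188 (f = 38659/(-24622 + (-12467 - 9099)) = 38659/(-24622 - 21566) = 38659/(-46188) = 38659*(-1/46188) = -38659/46188 ≈ -0.83699)
(10887 + 12226)/(f + X(W, 157)) = (10887 + 12226)/(-38659/46188 - 41/4*157) = 23113/(-38659/46188 - 6437/4) = 23113/(-37183349/23094) = 23113*(-23094/37183349) = -533771622/37183349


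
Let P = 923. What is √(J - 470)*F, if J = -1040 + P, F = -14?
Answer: -14*I*√587 ≈ -339.19*I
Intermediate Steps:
J = -117 (J = -1040 + 923 = -117)
√(J - 470)*F = √(-117 - 470)*(-14) = √(-587)*(-14) = (I*√587)*(-14) = -14*I*√587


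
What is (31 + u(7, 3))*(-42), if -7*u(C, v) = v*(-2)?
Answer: -1338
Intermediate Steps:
u(C, v) = 2*v/7 (u(C, v) = -v*(-2)/7 = -(-2)*v/7 = 2*v/7)
(31 + u(7, 3))*(-42) = (31 + (2/7)*3)*(-42) = (31 + 6/7)*(-42) = (223/7)*(-42) = -1338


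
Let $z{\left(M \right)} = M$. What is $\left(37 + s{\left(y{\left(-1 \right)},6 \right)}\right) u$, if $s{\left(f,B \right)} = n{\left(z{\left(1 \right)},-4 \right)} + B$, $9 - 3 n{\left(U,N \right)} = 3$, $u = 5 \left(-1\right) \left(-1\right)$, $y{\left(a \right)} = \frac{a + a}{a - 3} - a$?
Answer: $225$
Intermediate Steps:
$y{\left(a \right)} = - a + \frac{2 a}{-3 + a}$ ($y{\left(a \right)} = \frac{2 a}{-3 + a} - a = - a + \frac{2 a}{-3 + a}$)
$u = 5$ ($u = \left(-5\right) \left(-1\right) = 5$)
$n{\left(U,N \right)} = 2$ ($n{\left(U,N \right)} = 3 - 1 = 2$)
$s{\left(f,B \right)} = 2 + B$
$\left(37 + s{\left(y{\left(-1 \right)},6 \right)}\right) u = \left(37 + \left(2 + 6\right)\right) 5 = \left(37 + 8\right) 5 = 45 \cdot 5 = 225$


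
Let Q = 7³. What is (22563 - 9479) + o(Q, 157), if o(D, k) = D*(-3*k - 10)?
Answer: -151899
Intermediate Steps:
Q = 343
o(D, k) = D*(-10 - 3*k)
(22563 - 9479) + o(Q, 157) = (22563 - 9479) - 1*343*(10 + 3*157) = 13084 - 1*343*(10 + 471) = 13084 - 1*343*481 = 13084 - 164983 = -151899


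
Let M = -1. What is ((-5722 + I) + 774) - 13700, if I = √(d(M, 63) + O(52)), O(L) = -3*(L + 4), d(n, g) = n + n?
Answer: -18648 + I*√170 ≈ -18648.0 + 13.038*I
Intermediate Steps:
d(n, g) = 2*n
O(L) = -12 - 3*L (O(L) = -3*(4 + L) = -12 - 3*L)
I = I*√170 (I = √(2*(-1) + (-12 - 3*52)) = √(-2 + (-12 - 156)) = √(-2 - 168) = √(-170) = I*√170 ≈ 13.038*I)
((-5722 + I) + 774) - 13700 = ((-5722 + I*√170) + 774) - 13700 = (-4948 + I*√170) - 13700 = -18648 + I*√170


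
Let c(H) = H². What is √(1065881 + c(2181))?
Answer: √5822642 ≈ 2413.0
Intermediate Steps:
√(1065881 + c(2181)) = √(1065881 + 2181²) = √(1065881 + 4756761) = √5822642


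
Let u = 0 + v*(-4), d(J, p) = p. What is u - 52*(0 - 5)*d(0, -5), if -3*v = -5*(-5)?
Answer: -3800/3 ≈ -1266.7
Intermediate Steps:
v = -25/3 (v = -(-5)*(-5)/3 = -⅓*25 = -25/3 ≈ -8.3333)
u = 100/3 (u = 0 - 25/3*(-4) = 0 + 100/3 = 100/3 ≈ 33.333)
u - 52*(0 - 5)*d(0, -5) = 100/3 - 52*(0 - 5)*(-5) = 100/3 - 52*(-5*(-5)) = 100/3 - 52*25 = 100/3 - 26*50 = 100/3 - 1300 = -3800/3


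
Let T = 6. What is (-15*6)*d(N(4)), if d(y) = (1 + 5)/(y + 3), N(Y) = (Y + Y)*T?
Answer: -180/17 ≈ -10.588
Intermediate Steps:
N(Y) = 12*Y (N(Y) = (Y + Y)*6 = (2*Y)*6 = 12*Y)
d(y) = 6/(3 + y)
(-15*6)*d(N(4)) = (-15*6)*(6/(3 + 12*4)) = -540/(3 + 48) = -540/51 = -90*2/17 = -180/17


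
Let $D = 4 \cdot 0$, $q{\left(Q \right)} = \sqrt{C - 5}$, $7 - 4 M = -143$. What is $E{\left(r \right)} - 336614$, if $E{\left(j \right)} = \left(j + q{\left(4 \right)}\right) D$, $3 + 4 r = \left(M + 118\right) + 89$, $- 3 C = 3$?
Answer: $-336614$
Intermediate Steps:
$C = -1$ ($C = \left(- \frac{1}{3}\right) 3 = -1$)
$M = \frac{75}{2}$ ($M = \frac{7}{4} - - \frac{143}{4} = \frac{7}{4} + \frac{143}{4} = \frac{75}{2} \approx 37.5$)
$q{\left(Q \right)} = i \sqrt{6}$ ($q{\left(Q \right)} = \sqrt{-1 - 5} = \sqrt{-6} = i \sqrt{6}$)
$D = 0$
$r = \frac{483}{8}$ ($r = - \frac{3}{4} + \frac{\left(\frac{75}{2} + 118\right) + 89}{4} = - \frac{3}{4} + \frac{\frac{311}{2} + 89}{4} = - \frac{3}{4} + \frac{1}{4} \cdot \frac{489}{2} = - \frac{3}{4} + \frac{489}{8} = \frac{483}{8} \approx 60.375$)
$E{\left(j \right)} = 0$ ($E{\left(j \right)} = \left(j + i \sqrt{6}\right) 0 = 0$)
$E{\left(r \right)} - 336614 = 0 - 336614 = -336614$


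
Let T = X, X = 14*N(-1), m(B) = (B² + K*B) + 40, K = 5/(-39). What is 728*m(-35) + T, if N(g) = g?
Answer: 2772518/3 ≈ 9.2417e+5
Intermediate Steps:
K = -5/39 (K = 5*(-1/39) = -5/39 ≈ -0.12821)
m(B) = 40 + B² - 5*B/39 (m(B) = (B² - 5*B/39) + 40 = 40 + B² - 5*B/39)
X = -14 (X = 14*(-1) = -14)
T = -14
728*m(-35) + T = 728*(40 + (-35)² - 5/39*(-35)) - 14 = 728*(40 + 1225 + 175/39) - 14 = 728*(49510/39) - 14 = 2772560/3 - 14 = 2772518/3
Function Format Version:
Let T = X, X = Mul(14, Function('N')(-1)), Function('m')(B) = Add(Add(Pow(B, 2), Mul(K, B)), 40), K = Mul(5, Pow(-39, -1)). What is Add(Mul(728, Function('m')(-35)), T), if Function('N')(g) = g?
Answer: Rational(2772518, 3) ≈ 9.2417e+5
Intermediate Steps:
K = Rational(-5, 39) (K = Mul(5, Rational(-1, 39)) = Rational(-5, 39) ≈ -0.12821)
Function('m')(B) = Add(40, Pow(B, 2), Mul(Rational(-5, 39), B)) (Function('m')(B) = Add(Add(Pow(B, 2), Mul(Rational(-5, 39), B)), 40) = Add(40, Pow(B, 2), Mul(Rational(-5, 39), B)))
X = -14 (X = Mul(14, -1) = -14)
T = -14
Add(Mul(728, Function('m')(-35)), T) = Add(Mul(728, Add(40, Pow(-35, 2), Mul(Rational(-5, 39), -35))), -14) = Add(Mul(728, Add(40, 1225, Rational(175, 39))), -14) = Add(Mul(728, Rational(49510, 39)), -14) = Add(Rational(2772560, 3), -14) = Rational(2772518, 3)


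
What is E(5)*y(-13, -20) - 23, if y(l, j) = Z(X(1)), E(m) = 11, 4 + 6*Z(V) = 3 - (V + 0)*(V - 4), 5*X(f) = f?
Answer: -586/25 ≈ -23.440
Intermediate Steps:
X(f) = f/5
Z(V) = -⅙ - V*(-4 + V)/6 (Z(V) = -⅔ + (3 - (V + 0)*(V - 4))/6 = -⅔ + (3 - V*(-4 + V))/6 = -⅔ + (½ - V*(-4 + V)/6) = -⅙ - V*(-4 + V)/6)
y(l, j) = -1/25 (y(l, j) = -⅙ - ((⅕)*1)²/6 + 2*((⅕)*1)/3 = -⅙ - (⅕)²/6 + (⅔)*(⅕) = -⅙ - ⅙*1/25 + 2/15 = -⅙ - 1/150 + 2/15 = -1/25)
E(5)*y(-13, -20) - 23 = 11*(-1/25) - 23 = -11/25 - 23 = -586/25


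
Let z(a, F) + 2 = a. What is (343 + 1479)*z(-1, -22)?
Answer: -5466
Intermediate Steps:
z(a, F) = -2 + a
(343 + 1479)*z(-1, -22) = (343 + 1479)*(-2 - 1) = 1822*(-3) = -5466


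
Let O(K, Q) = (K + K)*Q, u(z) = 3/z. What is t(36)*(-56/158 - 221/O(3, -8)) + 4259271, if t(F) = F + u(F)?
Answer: 193820845379/45504 ≈ 4.2594e+6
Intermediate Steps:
O(K, Q) = 2*K*Q (O(K, Q) = (2*K)*Q = 2*K*Q)
t(F) = F + 3/F
t(36)*(-56/158 - 221/O(3, -8)) + 4259271 = (36 + 3/36)*(-56/158 - 221/(2*3*(-8))) + 4259271 = (36 + 3*(1/36))*(-56*1/158 - 221/(-48)) + 4259271 = (36 + 1/12)*(-28/79 - 221*(-1/48)) + 4259271 = 433*(-28/79 + 221/48)/12 + 4259271 = (433/12)*(16115/3792) + 4259271 = 6977795/45504 + 4259271 = 193820845379/45504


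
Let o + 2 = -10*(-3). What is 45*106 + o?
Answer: 4798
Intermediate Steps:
o = 28 (o = -2 - 10*(-3) = -2 + 30 = 28)
45*106 + o = 45*106 + 28 = 4770 + 28 = 4798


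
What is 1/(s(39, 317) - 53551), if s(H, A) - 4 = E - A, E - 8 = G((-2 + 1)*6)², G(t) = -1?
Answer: -1/53855 ≈ -1.8568e-5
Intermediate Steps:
E = 9 (E = 8 + (-1)² = 8 + 1 = 9)
s(H, A) = 13 - A (s(H, A) = 4 + (9 - A) = 13 - A)
1/(s(39, 317) - 53551) = 1/((13 - 1*317) - 53551) = 1/((13 - 317) - 53551) = 1/(-304 - 53551) = 1/(-53855) = -1/53855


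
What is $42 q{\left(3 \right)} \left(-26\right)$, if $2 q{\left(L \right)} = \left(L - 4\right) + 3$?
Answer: $-1092$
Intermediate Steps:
$q{\left(L \right)} = - \frac{1}{2} + \frac{L}{2}$ ($q{\left(L \right)} = \frac{\left(L - 4\right) + 3}{2} = \frac{\left(-4 + L\right) + 3}{2} = \frac{-1 + L}{2} = - \frac{1}{2} + \frac{L}{2}$)
$42 q{\left(3 \right)} \left(-26\right) = 42 \left(- \frac{1}{2} + \frac{1}{2} \cdot 3\right) \left(-26\right) = 42 \left(- \frac{1}{2} + \frac{3}{2}\right) \left(-26\right) = 42 \cdot 1 \left(-26\right) = 42 \left(-26\right) = -1092$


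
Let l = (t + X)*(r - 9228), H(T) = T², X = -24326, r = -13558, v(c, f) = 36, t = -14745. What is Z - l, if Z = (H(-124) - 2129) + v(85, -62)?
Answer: -890258523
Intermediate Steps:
Z = 13283 (Z = ((-124)² - 2129) + 36 = (15376 - 2129) + 36 = 13247 + 36 = 13283)
l = 890271806 (l = (-14745 - 24326)*(-13558 - 9228) = -39071*(-22786) = 890271806)
Z - l = 13283 - 1*890271806 = 13283 - 890271806 = -890258523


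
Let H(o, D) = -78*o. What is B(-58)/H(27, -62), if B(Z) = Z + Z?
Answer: 58/1053 ≈ 0.055081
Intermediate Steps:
B(Z) = 2*Z
B(-58)/H(27, -62) = (2*(-58))/((-78*27)) = -116/(-2106) = -116*(-1/2106) = 58/1053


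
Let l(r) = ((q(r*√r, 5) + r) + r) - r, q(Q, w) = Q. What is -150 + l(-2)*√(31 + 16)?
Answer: -150 - 2*√47 - 2*I*√94 ≈ -163.71 - 19.391*I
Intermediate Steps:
l(r) = r + r^(3/2) (l(r) = ((r*√r + r) + r) - r = ((r^(3/2) + r) + r) - r = ((r + r^(3/2)) + r) - r = (r^(3/2) + 2*r) - r = r + r^(3/2))
-150 + l(-2)*√(31 + 16) = -150 + (-2 + (-2)^(3/2))*√(31 + 16) = -150 + (-2 - 2*I*√2)*√47 = -150 + √47*(-2 - 2*I*√2)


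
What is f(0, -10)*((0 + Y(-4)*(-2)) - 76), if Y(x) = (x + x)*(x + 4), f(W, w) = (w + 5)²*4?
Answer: -7600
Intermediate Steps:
f(W, w) = 4*(5 + w)² (f(W, w) = (5 + w)²*4 = 4*(5 + w)²)
Y(x) = 2*x*(4 + x) (Y(x) = (2*x)*(4 + x) = 2*x*(4 + x))
f(0, -10)*((0 + Y(-4)*(-2)) - 76) = (4*(5 - 10)²)*((0 + (2*(-4)*(4 - 4))*(-2)) - 76) = (4*(-5)²)*((0 + (2*(-4)*0)*(-2)) - 76) = (4*25)*((0 + 0*(-2)) - 76) = 100*((0 + 0) - 76) = 100*(0 - 76) = 100*(-76) = -7600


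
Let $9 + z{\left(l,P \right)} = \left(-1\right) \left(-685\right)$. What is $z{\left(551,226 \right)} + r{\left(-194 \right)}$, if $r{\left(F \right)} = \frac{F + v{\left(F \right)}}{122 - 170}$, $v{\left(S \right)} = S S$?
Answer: $- \frac{2497}{24} \approx -104.04$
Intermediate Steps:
$z{\left(l,P \right)} = 676$ ($z{\left(l,P \right)} = -9 - -685 = -9 + 685 = 676$)
$v{\left(S \right)} = S^{2}$
$r{\left(F \right)} = - \frac{F}{48} - \frac{F^{2}}{48}$ ($r{\left(F \right)} = \frac{F + F^{2}}{122 - 170} = \frac{F + F^{2}}{-48} = \left(F + F^{2}\right) \left(- \frac{1}{48}\right) = - \frac{F}{48} - \frac{F^{2}}{48}$)
$z{\left(551,226 \right)} + r{\left(-194 \right)} = 676 + \frac{1}{48} \left(-194\right) \left(-1 - -194\right) = 676 + \frac{1}{48} \left(-194\right) \left(-1 + 194\right) = 676 + \frac{1}{48} \left(-194\right) 193 = 676 - \frac{18721}{24} = - \frac{2497}{24}$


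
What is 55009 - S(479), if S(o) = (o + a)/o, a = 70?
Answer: 26348762/479 ≈ 55008.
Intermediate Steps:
S(o) = (70 + o)/o (S(o) = (o + 70)/o = (70 + o)/o)
55009 - S(479) = 55009 - (70 + 479)/479 = 55009 - 549/479 = 26348762/479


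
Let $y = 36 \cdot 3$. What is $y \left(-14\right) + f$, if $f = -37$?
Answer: $-1549$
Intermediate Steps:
$y = 108$
$y \left(-14\right) + f = 108 \left(-14\right) - 37 = -1512 - 37 = -1549$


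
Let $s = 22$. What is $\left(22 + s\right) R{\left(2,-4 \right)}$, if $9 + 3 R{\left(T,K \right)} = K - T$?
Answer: $-220$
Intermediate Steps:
$R{\left(T,K \right)} = -3 - \frac{T}{3} + \frac{K}{3}$ ($R{\left(T,K \right)} = -3 + \frac{K - T}{3} = -3 + \left(- \frac{T}{3} + \frac{K}{3}\right) = -3 - \frac{T}{3} + \frac{K}{3}$)
$\left(22 + s\right) R{\left(2,-4 \right)} = \left(22 + 22\right) \left(-3 - \frac{2}{3} + \frac{1}{3} \left(-4\right)\right) = 44 \left(-3 - \frac{2}{3} - \frac{4}{3}\right) = 44 \left(-5\right) = -220$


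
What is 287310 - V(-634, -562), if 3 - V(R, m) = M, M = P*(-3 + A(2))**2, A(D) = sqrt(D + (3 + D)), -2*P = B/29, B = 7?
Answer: 8331847/29 + 21*sqrt(7)/29 ≈ 2.8731e+5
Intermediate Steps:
P = -7/58 (P = -7/(2*29) = -1/2*7/29 = -7/58 ≈ -0.12069)
A(D) = sqrt(3 + 2*D)
M = -7*(-3 + sqrt(7))**2/58 (M = -7*(-3 + sqrt(3 + 2*2))**2/58 = -7*(-3 + sqrt(3 + 4))**2/58 = -7*(-3 + sqrt(7))**2/58 ≈ -0.015146)
V(R, m) = 143/29 - 21*sqrt(7)/29 (V(R, m) = 3 - (-56/29 + 21*sqrt(7)/29) = 3 + (56/29 - 21*sqrt(7)/29) = 143/29 - 21*sqrt(7)/29)
287310 - V(-634, -562) = 287310 - (143/29 - 21*sqrt(7)/29) = 287310 + (-143/29 + 21*sqrt(7)/29) = 8331847/29 + 21*sqrt(7)/29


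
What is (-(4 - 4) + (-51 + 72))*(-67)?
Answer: -1407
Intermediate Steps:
(-(4 - 4) + (-51 + 72))*(-67) = (-1*0 + 21)*(-67) = (0 + 21)*(-67) = 21*(-67) = -1407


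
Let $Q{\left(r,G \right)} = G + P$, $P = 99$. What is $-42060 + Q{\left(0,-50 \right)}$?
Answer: $-42011$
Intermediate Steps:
$Q{\left(r,G \right)} = 99 + G$ ($Q{\left(r,G \right)} = G + 99 = 99 + G$)
$-42060 + Q{\left(0,-50 \right)} = -42060 + \left(99 - 50\right) = -42060 + 49 = -42011$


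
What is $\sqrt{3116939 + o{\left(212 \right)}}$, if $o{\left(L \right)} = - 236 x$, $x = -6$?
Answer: $\sqrt{3118355} \approx 1765.9$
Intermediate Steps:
$o{\left(L \right)} = 1416$ ($o{\left(L \right)} = \left(-236\right) \left(-6\right) = 1416$)
$\sqrt{3116939 + o{\left(212 \right)}} = \sqrt{3116939 + 1416} = \sqrt{3118355}$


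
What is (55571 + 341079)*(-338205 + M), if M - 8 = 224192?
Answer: -45220083250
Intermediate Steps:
M = 224200 (M = 8 + 224192 = 224200)
(55571 + 341079)*(-338205 + M) = (55571 + 341079)*(-338205 + 224200) = 396650*(-114005) = -45220083250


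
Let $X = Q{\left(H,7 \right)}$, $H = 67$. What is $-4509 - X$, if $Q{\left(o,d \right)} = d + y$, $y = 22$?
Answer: $-4538$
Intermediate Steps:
$Q{\left(o,d \right)} = 22 + d$ ($Q{\left(o,d \right)} = d + 22 = 22 + d$)
$X = 29$ ($X = 22 + 7 = 29$)
$-4509 - X = -4509 - 29 = -4538$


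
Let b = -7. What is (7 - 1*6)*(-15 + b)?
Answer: -22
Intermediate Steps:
(7 - 1*6)*(-15 + b) = (7 - 1*6)*(-15 - 7) = (7 - 6)*(-22) = 1*(-22) = -22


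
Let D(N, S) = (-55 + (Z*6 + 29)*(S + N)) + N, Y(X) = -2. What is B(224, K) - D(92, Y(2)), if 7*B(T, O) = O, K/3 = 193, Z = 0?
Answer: -17950/7 ≈ -2564.3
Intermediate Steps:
K = 579 (K = 3*193 = 579)
B(T, O) = O/7
D(N, S) = -55 + 29*S + 30*N (D(N, S) = (-55 + (0*6 + 29)*(S + N)) + N = (-55 + (0 + 29)*(N + S)) + N = (-55 + 29*(N + S)) + N = (-55 + (29*N + 29*S)) + N = (-55 + 29*N + 29*S) + N = -55 + 29*S + 30*N)
B(224, K) - D(92, Y(2)) = (⅐)*579 - (-55 + 29*(-2) + 30*92) = 579/7 - (-55 - 58 + 2760) = 579/7 - 1*2647 = 579/7 - 2647 = -17950/7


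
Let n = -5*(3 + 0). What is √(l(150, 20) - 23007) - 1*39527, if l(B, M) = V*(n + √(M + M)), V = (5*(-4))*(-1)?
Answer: -39527 + I*√(23307 - 40*√10) ≈ -39527.0 + 152.25*I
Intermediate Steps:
V = 20 (V = -20*(-1) = 20)
n = -15 (n = -5*3 = -15)
l(B, M) = -300 + 20*√2*√M (l(B, M) = 20*(-15 + √(M + M)) = 20*(-15 + √(2*M)) = 20*(-15 + √2*√M) = -300 + 20*√2*√M)
√(l(150, 20) - 23007) - 1*39527 = √((-300 + 20*√2*√20) - 23007) - 1*39527 = √((-300 + 20*√2*(2*√5)) - 23007) - 39527 = √((-300 + 40*√10) - 23007) - 39527 = √(-23307 + 40*√10) - 39527 = -39527 + √(-23307 + 40*√10)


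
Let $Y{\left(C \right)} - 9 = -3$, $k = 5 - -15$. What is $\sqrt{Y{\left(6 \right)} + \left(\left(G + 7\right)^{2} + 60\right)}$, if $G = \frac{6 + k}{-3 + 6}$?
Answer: $\frac{\sqrt{2803}}{3} \approx 17.648$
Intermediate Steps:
$k = 20$ ($k = 5 + 15 = 20$)
$Y{\left(C \right)} = 6$ ($Y{\left(C \right)} = 9 - 3 = 6$)
$G = \frac{26}{3}$ ($G = \frac{6 + 20}{-3 + 6} = \frac{26}{3} \approx 8.6667$)
$\sqrt{Y{\left(6 \right)} + \left(\left(G + 7\right)^{2} + 60\right)} = \sqrt{6 + \left(\left(\frac{26}{3} + 7\right)^{2} + 60\right)} = \sqrt{6 + \left(\left(\frac{47}{3}\right)^{2} + 60\right)} = \sqrt{6 + \left(\frac{2209}{9} + 60\right)} = \sqrt{6 + \frac{2749}{9}} = \sqrt{\frac{2803}{9}} = \frac{\sqrt{2803}}{3}$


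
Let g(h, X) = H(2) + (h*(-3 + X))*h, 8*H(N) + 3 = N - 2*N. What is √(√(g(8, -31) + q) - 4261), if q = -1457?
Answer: √(-17044 + I*√58138)/2 ≈ 0.46171 + 65.278*I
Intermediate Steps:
H(N) = -3/8 - N/8 (H(N) = -3/8 + (N - 2*N)/8 = -3/8 + (-N)/8 = -3/8 - N/8)
g(h, X) = -5/8 + h²*(-3 + X) (g(h, X) = (-3/8 - ⅛*2) + (h*(-3 + X))*h = (-3/8 - ¼) + h²*(-3 + X) = -5/8 + h²*(-3 + X))
√(√(g(8, -31) + q) - 4261) = √(√((-5/8 - 3*8² - 31*8²) - 1457) - 4261) = √(√((-5/8 - 3*64 - 31*64) - 1457) - 4261) = √(√((-5/8 - 192 - 1984) - 1457) - 4261) = √(√(-17413/8 - 1457) - 4261) = √(√(-29069/8) - 4261) = √(I*√58138/4 - 4261) = √(-4261 + I*√58138/4)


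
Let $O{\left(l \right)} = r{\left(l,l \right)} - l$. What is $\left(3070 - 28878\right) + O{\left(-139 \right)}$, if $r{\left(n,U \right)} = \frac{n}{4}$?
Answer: $- \frac{102815}{4} \approx -25704.0$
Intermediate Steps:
$r{\left(n,U \right)} = \frac{n}{4}$ ($r{\left(n,U \right)} = n \frac{1}{4} = \frac{n}{4}$)
$O{\left(l \right)} = - \frac{3 l}{4}$ ($O{\left(l \right)} = \frac{l}{4} - l = - \frac{3 l}{4}$)
$\left(3070 - 28878\right) + O{\left(-139 \right)} = \left(3070 - 28878\right) - - \frac{417}{4} = -25808 + \frac{417}{4} = - \frac{102815}{4}$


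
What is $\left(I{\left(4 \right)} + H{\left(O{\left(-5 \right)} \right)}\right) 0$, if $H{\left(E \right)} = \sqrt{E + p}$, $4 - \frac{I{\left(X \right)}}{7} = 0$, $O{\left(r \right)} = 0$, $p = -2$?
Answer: $0$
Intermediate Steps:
$I{\left(X \right)} = 28$ ($I{\left(X \right)} = 28 - 0 = 28 + 0 = 28$)
$H{\left(E \right)} = \sqrt{-2 + E}$ ($H{\left(E \right)} = \sqrt{E - 2} = \sqrt{-2 + E}$)
$\left(I{\left(4 \right)} + H{\left(O{\left(-5 \right)} \right)}\right) 0 = \left(28 + \sqrt{-2 + 0}\right) 0 = \left(28 + \sqrt{-2}\right) 0 = \left(28 + i \sqrt{2}\right) 0 = 0$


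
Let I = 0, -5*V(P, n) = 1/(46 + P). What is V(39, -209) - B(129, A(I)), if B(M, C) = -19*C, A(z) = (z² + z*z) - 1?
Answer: -8076/425 ≈ -19.002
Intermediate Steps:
V(P, n) = -1/(5*(46 + P))
A(z) = -1 + 2*z² (A(z) = (z² + z²) - 1 = 2*z² - 1 = -1 + 2*z²)
V(39, -209) - B(129, A(I)) = -1/(230 + 5*39) - (-19)*(-1 + 2*0²) = -1/(230 + 195) - (-19)*(-1 + 2*0) = -1/425 - (-19)*(-1 + 0) = -1*1/425 - (-19)*(-1) = -1/425 - 1*19 = -1/425 - 19 = -8076/425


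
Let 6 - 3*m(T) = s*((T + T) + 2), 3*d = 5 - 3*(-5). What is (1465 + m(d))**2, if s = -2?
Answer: 176757025/81 ≈ 2.1822e+6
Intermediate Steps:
d = 20/3 (d = (5 - 3*(-5))/3 = (5 + 15)/3 = (1/3)*20 = 20/3 ≈ 6.6667)
m(T) = 10/3 + 4*T/3 (m(T) = 2 - (-2)*((T + T) + 2)/3 = 2 - (-2)*(2*T + 2)/3 = 2 - (-2)*(2 + 2*T)/3 = 2 - (-4 - 4*T)/3 = 2 + (4/3 + 4*T/3) = 10/3 + 4*T/3)
(1465 + m(d))**2 = (1465 + (10/3 + (4/3)*(20/3)))**2 = (1465 + (10/3 + 80/9))**2 = (1465 + 110/9)**2 = (13295/9)**2 = 176757025/81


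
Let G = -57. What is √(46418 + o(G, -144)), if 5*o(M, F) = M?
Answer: √1160165/5 ≈ 215.42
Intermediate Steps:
o(M, F) = M/5
√(46418 + o(G, -144)) = √(46418 + (⅕)*(-57)) = √(46418 - 57/5) = √(232033/5) = √1160165/5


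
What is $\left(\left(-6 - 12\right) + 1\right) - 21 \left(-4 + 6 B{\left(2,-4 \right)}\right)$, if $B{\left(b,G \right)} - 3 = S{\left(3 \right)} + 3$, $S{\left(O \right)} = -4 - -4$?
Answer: $-689$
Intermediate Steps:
$S{\left(O \right)} = 0$ ($S{\left(O \right)} = -4 + 4 = 0$)
$B{\left(b,G \right)} = 6$ ($B{\left(b,G \right)} = 3 + \left(0 + 3\right) = 3 + 3 = 6$)
$\left(\left(-6 - 12\right) + 1\right) - 21 \left(-4 + 6 B{\left(2,-4 \right)}\right) = \left(\left(-6 - 12\right) + 1\right) - 21 \left(-4 + 6 \cdot 6\right) = \left(-18 + 1\right) - 21 \left(-4 + 36\right) = -17 - 672 = -689$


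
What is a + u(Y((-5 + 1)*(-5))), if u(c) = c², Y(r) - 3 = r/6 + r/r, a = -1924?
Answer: -16832/9 ≈ -1870.2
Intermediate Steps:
Y(r) = 4 + r/6 (Y(r) = 3 + (r/6 + r/r) = 3 + (r*(⅙) + 1) = 3 + (r/6 + 1) = 3 + (1 + r/6) = 4 + r/6)
a + u(Y((-5 + 1)*(-5))) = -1924 + (4 + ((-5 + 1)*(-5))/6)² = -1924 + (4 + (-4*(-5))/6)² = -1924 + (4 + (⅙)*20)² = -1924 + (4 + 10/3)² = -1924 + (22/3)² = -1924 + 484/9 = -16832/9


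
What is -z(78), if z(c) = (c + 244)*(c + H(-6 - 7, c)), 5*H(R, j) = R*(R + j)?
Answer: 29302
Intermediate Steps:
H(R, j) = R*(R + j)/5 (H(R, j) = (R*(R + j))/5 = R*(R + j)/5)
z(c) = (244 + c)*(169/5 - 8*c/5) (z(c) = (c + 244)*(c + (-6 - 7)*((-6 - 7) + c)/5) = (244 + c)*(c + (⅕)*(-13)*(-13 + c)) = (244 + c)*(c + (169/5 - 13*c/5)) = (244 + c)*(169/5 - 8*c/5))
-z(78) = -(41236/5 - 1783/5*78 - 8/5*78²) = -(41236/5 - 139074/5 - 8/5*6084) = -(41236/5 - 139074/5 - 48672/5) = -1*(-29302) = 29302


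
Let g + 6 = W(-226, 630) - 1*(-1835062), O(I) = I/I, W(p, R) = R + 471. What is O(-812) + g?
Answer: 1836158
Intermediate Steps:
W(p, R) = 471 + R
O(I) = 1
g = 1836157 (g = -6 + ((471 + 630) - 1*(-1835062)) = -6 + (1101 + 1835062) = -6 + 1836163 = 1836157)
O(-812) + g = 1 + 1836157 = 1836158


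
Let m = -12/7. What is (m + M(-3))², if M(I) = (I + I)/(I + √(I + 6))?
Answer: 228/49 + 18*√3/7 ≈ 9.1069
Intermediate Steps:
M(I) = 2*I/(I + √(6 + I)) (M(I) = (2*I)/(I + √(6 + I)) = 2*I/(I + √(6 + I)))
m = -12/7 (m = -12*⅐ = -12/7 ≈ -1.7143)
(m + M(-3))² = (-12/7 + 2*(-3)/(-3 + √(6 - 3)))² = (-12/7 + 2*(-3)/(-3 + √3))² = (-12/7 - 6/(-3 + √3))²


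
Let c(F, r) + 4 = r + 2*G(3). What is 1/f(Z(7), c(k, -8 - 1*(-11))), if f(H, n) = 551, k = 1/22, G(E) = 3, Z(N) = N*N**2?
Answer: 1/551 ≈ 0.0018149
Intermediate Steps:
Z(N) = N**3
k = 1/22 ≈ 0.045455
c(F, r) = 2 + r (c(F, r) = -4 + (r + 2*3) = -4 + (r + 6) = -4 + (6 + r) = 2 + r)
1/f(Z(7), c(k, -8 - 1*(-11))) = 1/551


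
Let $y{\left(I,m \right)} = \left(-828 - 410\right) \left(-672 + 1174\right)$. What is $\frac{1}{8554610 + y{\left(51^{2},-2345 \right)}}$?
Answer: $\frac{1}{7933134} \approx 1.2605 \cdot 10^{-7}$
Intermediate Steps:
$y{\left(I,m \right)} = -621476$ ($y{\left(I,m \right)} = \left(-1238\right) 502 = -621476$)
$\frac{1}{8554610 + y{\left(51^{2},-2345 \right)}} = \frac{1}{8554610 - 621476} = \frac{1}{7933134}$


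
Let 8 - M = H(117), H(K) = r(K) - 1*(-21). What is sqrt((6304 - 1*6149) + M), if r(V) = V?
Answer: 5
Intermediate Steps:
H(K) = 21 + K (H(K) = K - 1*(-21) = K + 21 = 21 + K)
M = -130 (M = 8 - (21 + 117) = 8 - 1*138 = 8 - 138 = -130)
sqrt((6304 - 1*6149) + M) = sqrt((6304 - 1*6149) - 130) = sqrt((6304 - 6149) - 130) = sqrt(155 - 130) = sqrt(25) = 5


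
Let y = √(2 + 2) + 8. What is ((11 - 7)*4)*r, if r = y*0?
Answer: 0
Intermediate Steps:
y = 10 (y = √4 + 8 = 2 + 8 = 10)
r = 0 (r = 10*0 = 0)
((11 - 7)*4)*r = ((11 - 7)*4)*0 = (4*4)*0 = 16*0 = 0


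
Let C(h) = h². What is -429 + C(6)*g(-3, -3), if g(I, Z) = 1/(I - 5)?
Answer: -867/2 ≈ -433.50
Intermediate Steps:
g(I, Z) = 1/(-5 + I)
-429 + C(6)*g(-3, -3) = -429 + 6²/(-5 - 3) = -429 + 36/(-8) = -429 + 36*(-⅛) = -429 - 9/2 = -867/2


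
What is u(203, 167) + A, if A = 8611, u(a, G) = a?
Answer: 8814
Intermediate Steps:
u(203, 167) + A = 203 + 8611 = 8814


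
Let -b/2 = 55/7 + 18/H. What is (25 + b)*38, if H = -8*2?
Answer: 6137/14 ≈ 438.36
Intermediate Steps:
H = -16
b = -377/28 (b = -2*(55/7 + 18/(-16)) = -2*(55*(⅐) + 18*(-1/16)) = -2*(55/7 - 9/8) = -2*377/56 = -377/28 ≈ -13.464)
(25 + b)*38 = (25 - 377/28)*38 = (323/28)*38 = 6137/14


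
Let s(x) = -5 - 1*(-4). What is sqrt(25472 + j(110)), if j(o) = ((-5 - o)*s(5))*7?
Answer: sqrt(26277) ≈ 162.10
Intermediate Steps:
s(x) = -1 (s(x) = -5 + 4 = -1)
j(o) = 35 + 7*o (j(o) = ((-5 - o)*(-1))*7 = (5 + o)*7 = 35 + 7*o)
sqrt(25472 + j(110)) = sqrt(25472 + (35 + 7*110)) = sqrt(25472 + (35 + 770)) = sqrt(25472 + 805) = sqrt(26277)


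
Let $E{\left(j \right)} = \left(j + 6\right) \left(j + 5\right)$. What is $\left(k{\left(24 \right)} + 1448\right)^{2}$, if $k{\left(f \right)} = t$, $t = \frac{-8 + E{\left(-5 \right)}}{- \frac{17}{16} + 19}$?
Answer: $\frac{172597040704}{82369} \approx 2.0954 \cdot 10^{6}$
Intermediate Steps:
$E{\left(j \right)} = \left(5 + j\right) \left(6 + j\right)$ ($E{\left(j \right)} = \left(6 + j\right) \left(5 + j\right) = \left(5 + j\right) \left(6 + j\right)$)
$t = - \frac{128}{287}$ ($t = \frac{-8 + \left(30 + \left(-5\right)^{2} + 11 \left(-5\right)\right)}{- \frac{17}{16} + 19} = \frac{-8 + \left(30 + 25 - 55\right)}{\left(-17\right) \frac{1}{16} + 19} = \frac{-8 + 0}{- \frac{17}{16} + 19} = - \frac{8}{\frac{287}{16}} = \left(-8\right) \frac{16}{287} = - \frac{128}{287} \approx -0.44599$)
$k{\left(f \right)} = - \frac{128}{287}$
$\left(k{\left(24 \right)} + 1448\right)^{2} = \left(- \frac{128}{287} + 1448\right)^{2} = \left(\frac{415448}{287}\right)^{2} = \frac{172597040704}{82369}$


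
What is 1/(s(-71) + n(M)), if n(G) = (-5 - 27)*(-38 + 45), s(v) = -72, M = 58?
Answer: -1/296 ≈ -0.0033784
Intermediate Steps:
n(G) = -224 (n(G) = -32*7 = -224)
1/(s(-71) + n(M)) = 1/(-72 - 224) = 1/(-296) = -1/296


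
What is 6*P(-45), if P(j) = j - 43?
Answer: -528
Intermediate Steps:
P(j) = -43 + j
6*P(-45) = 6*(-43 - 45) = 6*(-88) = -528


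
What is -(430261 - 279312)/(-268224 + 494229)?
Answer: -150949/226005 ≈ -0.66790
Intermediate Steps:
-(430261 - 279312)/(-268224 + 494229) = -150949/226005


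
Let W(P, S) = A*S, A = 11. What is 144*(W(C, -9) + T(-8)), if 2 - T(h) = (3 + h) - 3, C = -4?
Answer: -12816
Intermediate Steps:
T(h) = 2 - h (T(h) = 2 - ((3 + h) - 3) = 2 - h)
W(P, S) = 11*S
144*(W(C, -9) + T(-8)) = 144*(11*(-9) + (2 - 1*(-8))) = 144*(-99 + (2 + 8)) = 144*(-99 + 10) = 144*(-89) = -12816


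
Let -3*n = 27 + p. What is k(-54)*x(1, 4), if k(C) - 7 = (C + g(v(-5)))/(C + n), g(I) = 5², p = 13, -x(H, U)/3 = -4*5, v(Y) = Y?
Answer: 45030/101 ≈ 445.84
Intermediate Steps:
x(H, U) = 60 (x(H, U) = -(-12)*5 = -3*(-20) = 60)
n = -40/3 (n = -(27 + 13)/3 = -⅓*40 = -40/3 ≈ -13.333)
g(I) = 25
k(C) = 7 + (25 + C)/(-40/3 + C) (k(C) = 7 + (C + 25)/(C - 40/3) = 7 + (25 + C)/(-40/3 + C))
k(-54)*x(1, 4) = ((-205 + 24*(-54))/(-40 + 3*(-54)))*60 = ((-205 - 1296)/(-40 - 162))*60 = (-1501/(-202))*60 = -1/202*(-1501)*60 = (1501/202)*60 = 45030/101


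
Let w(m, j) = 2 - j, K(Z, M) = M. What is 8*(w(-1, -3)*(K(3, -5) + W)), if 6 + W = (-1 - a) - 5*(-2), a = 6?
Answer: -320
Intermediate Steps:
W = -3 (W = -6 + ((-1 - 1*6) - 5*(-2)) = -6 + ((-1 - 6) + 10) = -6 + (-7 + 10) = -6 + 3 = -3)
8*(w(-1, -3)*(K(3, -5) + W)) = 8*((2 - 1*(-3))*(-5 - 3)) = 8*((2 + 3)*(-8)) = 8*(5*(-8)) = 8*(-40) = -320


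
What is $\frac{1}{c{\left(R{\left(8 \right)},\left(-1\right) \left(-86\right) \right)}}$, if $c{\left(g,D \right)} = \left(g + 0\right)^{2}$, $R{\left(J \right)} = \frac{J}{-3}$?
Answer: $\frac{9}{64} \approx 0.14063$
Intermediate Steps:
$R{\left(J \right)} = - \frac{J}{3}$ ($R{\left(J \right)} = J \left(- \frac{1}{3}\right) = - \frac{J}{3}$)
$c{\left(g,D \right)} = g^{2}$
$\frac{1}{c{\left(R{\left(8 \right)},\left(-1\right) \left(-86\right) \right)}} = \frac{1}{\left(\left(- \frac{1}{3}\right) 8\right)^{2}} = \frac{1}{\left(- \frac{8}{3}\right)^{2}} = \frac{1}{\frac{64}{9}} = \frac{9}{64}$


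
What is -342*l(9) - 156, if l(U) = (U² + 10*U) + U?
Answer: -61716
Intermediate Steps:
l(U) = U² + 11*U
-342*l(9) - 156 = -3078*(11 + 9) - 156 = -3078*20 - 156 = -342*180 - 156 = -61560 - 156 = -61716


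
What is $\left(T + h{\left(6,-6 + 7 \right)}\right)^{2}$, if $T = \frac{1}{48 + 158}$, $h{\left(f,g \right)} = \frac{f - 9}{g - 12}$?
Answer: $\frac{395641}{5134756} \approx 0.077052$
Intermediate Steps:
$h{\left(f,g \right)} = \frac{-9 + f}{-12 + g}$
$T = \frac{1}{206} \approx 0.0048544$
$\left(T + h{\left(6,-6 + 7 \right)}\right)^{2} = \left(\frac{1}{206} + \frac{-9 + 6}{-12 + \left(-6 + 7\right)}\right)^{2} = \left(\frac{1}{206} + \frac{1}{-12 + 1} \left(-3\right)\right)^{2} = \left(\frac{1}{206} + \frac{1}{-11} \left(-3\right)\right)^{2} = \left(\frac{1}{206} - - \frac{3}{11}\right)^{2} = \left(\frac{1}{206} + \frac{3}{11}\right)^{2} = \left(\frac{629}{2266}\right)^{2} = \frac{395641}{5134756}$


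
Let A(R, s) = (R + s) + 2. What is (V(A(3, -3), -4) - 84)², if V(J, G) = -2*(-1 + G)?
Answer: 5476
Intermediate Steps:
A(R, s) = 2 + R + s
V(J, G) = 2 - 2*G
(V(A(3, -3), -4) - 84)² = ((2 - 2*(-4)) - 84)² = ((2 + 8) - 84)² = (10 - 84)² = (-74)² = 5476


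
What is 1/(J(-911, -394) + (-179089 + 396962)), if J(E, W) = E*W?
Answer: 1/576807 ≈ 1.7337e-6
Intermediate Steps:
1/(J(-911, -394) + (-179089 + 396962)) = 1/(-911*(-394) + (-179089 + 396962)) = 1/(358934 + 217873) = 1/576807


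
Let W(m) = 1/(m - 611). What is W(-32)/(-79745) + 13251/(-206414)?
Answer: -679458533371/10584091488490 ≈ -0.064196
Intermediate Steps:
W(m) = 1/(-611 + m)
W(-32)/(-79745) + 13251/(-206414) = 1/(-611 - 32*(-79745)) + 13251/(-206414) = -1/79745/(-643) + 13251*(-1/206414) = -1/643*(-1/79745) - 13251/206414 = 1/51276035 - 13251/206414 = -679458533371/10584091488490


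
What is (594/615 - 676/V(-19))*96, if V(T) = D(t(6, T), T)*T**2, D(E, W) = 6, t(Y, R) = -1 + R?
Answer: 4644608/74005 ≈ 62.761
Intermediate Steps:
V(T) = 6*T**2
(594/615 - 676/V(-19))*96 = (594/615 - 676/(6*(-19)**2))*96 = (594*(1/615) - 676/(6*361))*96 = (198/205 - 676/2166)*96 = (198/205 - 676*1/2166)*96 = (198/205 - 338/1083)*96 = (145144/222015)*96 = 4644608/74005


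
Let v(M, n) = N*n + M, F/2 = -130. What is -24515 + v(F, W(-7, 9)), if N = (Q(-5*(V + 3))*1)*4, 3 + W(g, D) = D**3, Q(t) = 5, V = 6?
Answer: -10255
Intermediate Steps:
W(g, D) = -3 + D**3
F = -260 (F = 2*(-130) = -260)
N = 20 (N = (5*1)*4 = 5*4 = 20)
v(M, n) = M + 20*n (v(M, n) = 20*n + M = M + 20*n)
-24515 + v(F, W(-7, 9)) = -24515 + (-260 + 20*(-3 + 9**3)) = -24515 + (-260 + 20*(-3 + 729)) = -24515 + (-260 + 20*726) = -24515 + (-260 + 14520) = -24515 + 14260 = -10255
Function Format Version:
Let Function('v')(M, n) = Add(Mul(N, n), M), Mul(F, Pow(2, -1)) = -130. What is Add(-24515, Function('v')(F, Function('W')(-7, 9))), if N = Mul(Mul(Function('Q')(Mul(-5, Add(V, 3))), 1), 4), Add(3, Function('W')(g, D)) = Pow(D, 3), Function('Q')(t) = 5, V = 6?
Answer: -10255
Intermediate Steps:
Function('W')(g, D) = Add(-3, Pow(D, 3))
F = -260 (F = Mul(2, -130) = -260)
N = 20 (N = Mul(Mul(5, 1), 4) = Mul(5, 4) = 20)
Function('v')(M, n) = Add(M, Mul(20, n)) (Function('v')(M, n) = Add(Mul(20, n), M) = Add(M, Mul(20, n)))
Add(-24515, Function('v')(F, Function('W')(-7, 9))) = Add(-24515, Add(-260, Mul(20, Add(-3, Pow(9, 3))))) = Add(-24515, Add(-260, Mul(20, Add(-3, 729)))) = Add(-24515, Add(-260, Mul(20, 726))) = Add(-24515, Add(-260, 14520)) = Add(-24515, 14260) = -10255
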